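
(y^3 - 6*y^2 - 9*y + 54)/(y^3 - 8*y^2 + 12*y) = (y^2 - 9)/(y*(y - 2))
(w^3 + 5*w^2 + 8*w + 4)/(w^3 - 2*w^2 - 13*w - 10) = (w + 2)/(w - 5)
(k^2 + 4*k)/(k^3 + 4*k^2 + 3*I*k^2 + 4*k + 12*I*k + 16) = k/(k^2 + 3*I*k + 4)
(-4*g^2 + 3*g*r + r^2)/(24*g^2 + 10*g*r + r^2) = (-g + r)/(6*g + r)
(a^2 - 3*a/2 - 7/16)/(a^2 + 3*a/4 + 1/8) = (4*a - 7)/(2*(2*a + 1))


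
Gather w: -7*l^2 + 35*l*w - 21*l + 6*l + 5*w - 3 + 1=-7*l^2 - 15*l + w*(35*l + 5) - 2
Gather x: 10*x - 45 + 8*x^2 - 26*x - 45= 8*x^2 - 16*x - 90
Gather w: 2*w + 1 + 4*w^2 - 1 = 4*w^2 + 2*w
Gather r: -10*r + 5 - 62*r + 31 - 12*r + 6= 42 - 84*r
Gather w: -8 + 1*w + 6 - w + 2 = 0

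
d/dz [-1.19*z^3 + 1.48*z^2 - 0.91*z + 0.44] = -3.57*z^2 + 2.96*z - 0.91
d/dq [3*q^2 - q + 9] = 6*q - 1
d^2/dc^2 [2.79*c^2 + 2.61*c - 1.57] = 5.58000000000000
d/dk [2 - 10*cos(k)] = 10*sin(k)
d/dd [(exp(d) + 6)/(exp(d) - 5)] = -11*exp(d)/(exp(d) - 5)^2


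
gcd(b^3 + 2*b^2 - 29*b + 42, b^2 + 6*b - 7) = b + 7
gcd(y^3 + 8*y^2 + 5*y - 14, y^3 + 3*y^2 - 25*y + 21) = y^2 + 6*y - 7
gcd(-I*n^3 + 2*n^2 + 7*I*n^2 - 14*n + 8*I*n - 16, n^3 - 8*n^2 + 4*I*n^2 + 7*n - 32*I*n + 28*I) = 1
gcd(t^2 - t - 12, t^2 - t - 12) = t^2 - t - 12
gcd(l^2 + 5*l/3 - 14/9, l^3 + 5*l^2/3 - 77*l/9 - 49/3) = l + 7/3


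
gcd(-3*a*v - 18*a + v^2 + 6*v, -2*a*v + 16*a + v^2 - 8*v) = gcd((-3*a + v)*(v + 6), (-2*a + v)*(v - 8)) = 1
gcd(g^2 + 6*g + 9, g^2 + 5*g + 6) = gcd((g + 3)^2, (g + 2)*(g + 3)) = g + 3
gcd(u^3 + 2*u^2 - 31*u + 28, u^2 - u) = u - 1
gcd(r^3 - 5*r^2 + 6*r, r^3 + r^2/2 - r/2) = r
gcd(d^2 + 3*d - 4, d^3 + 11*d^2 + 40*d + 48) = d + 4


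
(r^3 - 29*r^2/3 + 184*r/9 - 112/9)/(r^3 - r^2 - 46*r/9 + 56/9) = (3*r^2 - 25*r + 28)/(3*r^2 + r - 14)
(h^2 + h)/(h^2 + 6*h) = (h + 1)/(h + 6)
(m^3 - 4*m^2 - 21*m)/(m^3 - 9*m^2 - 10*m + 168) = m*(m + 3)/(m^2 - 2*m - 24)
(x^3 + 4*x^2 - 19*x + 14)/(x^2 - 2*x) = x + 6 - 7/x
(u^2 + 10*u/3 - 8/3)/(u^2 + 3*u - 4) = (u - 2/3)/(u - 1)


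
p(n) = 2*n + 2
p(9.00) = 20.00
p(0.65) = 3.30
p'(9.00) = 2.00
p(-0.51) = 0.98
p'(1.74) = 2.00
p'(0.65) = 2.00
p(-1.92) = -1.84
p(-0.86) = 0.28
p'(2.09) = 2.00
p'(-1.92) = 2.00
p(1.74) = 5.48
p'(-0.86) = 2.00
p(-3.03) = -4.06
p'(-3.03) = 2.00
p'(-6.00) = 2.00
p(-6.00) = -10.00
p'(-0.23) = 2.00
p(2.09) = 6.18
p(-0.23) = 1.54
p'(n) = 2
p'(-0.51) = 2.00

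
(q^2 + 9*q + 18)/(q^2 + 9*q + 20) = (q^2 + 9*q + 18)/(q^2 + 9*q + 20)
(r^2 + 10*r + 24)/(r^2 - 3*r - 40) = (r^2 + 10*r + 24)/(r^2 - 3*r - 40)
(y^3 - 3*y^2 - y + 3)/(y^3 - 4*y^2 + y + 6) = (y - 1)/(y - 2)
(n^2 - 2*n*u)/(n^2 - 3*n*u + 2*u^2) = n/(n - u)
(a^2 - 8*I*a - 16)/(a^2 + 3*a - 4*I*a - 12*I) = (a - 4*I)/(a + 3)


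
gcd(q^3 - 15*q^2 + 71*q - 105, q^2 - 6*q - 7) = q - 7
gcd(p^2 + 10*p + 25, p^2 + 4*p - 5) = p + 5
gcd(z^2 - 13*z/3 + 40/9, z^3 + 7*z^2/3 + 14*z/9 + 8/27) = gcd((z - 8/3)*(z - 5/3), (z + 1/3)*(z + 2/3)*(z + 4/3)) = 1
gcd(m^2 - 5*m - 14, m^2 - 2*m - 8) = m + 2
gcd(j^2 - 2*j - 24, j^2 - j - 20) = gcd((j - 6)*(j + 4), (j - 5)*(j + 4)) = j + 4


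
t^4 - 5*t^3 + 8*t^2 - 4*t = t*(t - 2)^2*(t - 1)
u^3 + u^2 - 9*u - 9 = (u - 3)*(u + 1)*(u + 3)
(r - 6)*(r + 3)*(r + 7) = r^3 + 4*r^2 - 39*r - 126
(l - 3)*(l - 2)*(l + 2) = l^3 - 3*l^2 - 4*l + 12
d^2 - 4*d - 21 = (d - 7)*(d + 3)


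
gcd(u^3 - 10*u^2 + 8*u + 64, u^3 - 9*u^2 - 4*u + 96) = u^2 - 12*u + 32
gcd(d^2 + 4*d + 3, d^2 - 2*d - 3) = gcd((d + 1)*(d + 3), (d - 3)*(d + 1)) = d + 1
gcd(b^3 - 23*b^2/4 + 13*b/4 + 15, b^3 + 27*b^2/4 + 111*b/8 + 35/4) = b + 5/4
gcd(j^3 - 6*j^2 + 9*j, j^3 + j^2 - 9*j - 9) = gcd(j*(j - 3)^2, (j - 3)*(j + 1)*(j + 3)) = j - 3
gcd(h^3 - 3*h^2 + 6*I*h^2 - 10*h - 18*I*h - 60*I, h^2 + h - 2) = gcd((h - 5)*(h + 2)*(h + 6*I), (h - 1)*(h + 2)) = h + 2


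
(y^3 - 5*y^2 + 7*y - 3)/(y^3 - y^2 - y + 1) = (y - 3)/(y + 1)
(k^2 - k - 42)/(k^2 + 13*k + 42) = (k - 7)/(k + 7)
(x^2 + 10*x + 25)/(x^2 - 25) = (x + 5)/(x - 5)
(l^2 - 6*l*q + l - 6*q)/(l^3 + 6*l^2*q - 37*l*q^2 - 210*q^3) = (l + 1)/(l^2 + 12*l*q + 35*q^2)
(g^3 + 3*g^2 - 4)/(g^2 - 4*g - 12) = (g^2 + g - 2)/(g - 6)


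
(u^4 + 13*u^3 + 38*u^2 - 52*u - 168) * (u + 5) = u^5 + 18*u^4 + 103*u^3 + 138*u^2 - 428*u - 840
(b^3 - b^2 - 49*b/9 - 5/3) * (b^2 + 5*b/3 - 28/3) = b^5 + 2*b^4/3 - 148*b^3/9 - 38*b^2/27 + 1297*b/27 + 140/9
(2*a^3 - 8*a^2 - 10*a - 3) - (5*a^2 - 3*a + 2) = 2*a^3 - 13*a^2 - 7*a - 5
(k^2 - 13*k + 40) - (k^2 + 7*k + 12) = 28 - 20*k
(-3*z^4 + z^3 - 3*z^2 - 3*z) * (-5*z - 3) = 15*z^5 + 4*z^4 + 12*z^3 + 24*z^2 + 9*z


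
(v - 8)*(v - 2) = v^2 - 10*v + 16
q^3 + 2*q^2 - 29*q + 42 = (q - 3)*(q - 2)*(q + 7)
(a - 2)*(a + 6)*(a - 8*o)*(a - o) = a^4 - 9*a^3*o + 4*a^3 + 8*a^2*o^2 - 36*a^2*o - 12*a^2 + 32*a*o^2 + 108*a*o - 96*o^2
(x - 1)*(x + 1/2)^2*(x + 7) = x^4 + 7*x^3 - 3*x^2/4 - 11*x/2 - 7/4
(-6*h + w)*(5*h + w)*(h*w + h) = -30*h^3*w - 30*h^3 - h^2*w^2 - h^2*w + h*w^3 + h*w^2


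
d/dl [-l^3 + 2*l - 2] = 2 - 3*l^2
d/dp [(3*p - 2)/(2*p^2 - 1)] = (-6*p^2 + 8*p - 3)/(4*p^4 - 4*p^2 + 1)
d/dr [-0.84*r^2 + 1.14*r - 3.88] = 1.14 - 1.68*r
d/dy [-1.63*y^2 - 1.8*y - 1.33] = -3.26*y - 1.8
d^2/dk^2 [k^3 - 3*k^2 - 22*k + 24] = 6*k - 6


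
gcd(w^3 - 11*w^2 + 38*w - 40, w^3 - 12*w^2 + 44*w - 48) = w^2 - 6*w + 8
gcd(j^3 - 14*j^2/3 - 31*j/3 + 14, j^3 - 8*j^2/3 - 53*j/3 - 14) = j^2 - 11*j/3 - 14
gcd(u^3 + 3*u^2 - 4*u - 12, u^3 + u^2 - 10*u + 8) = u - 2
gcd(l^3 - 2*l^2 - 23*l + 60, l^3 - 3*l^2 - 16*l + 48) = l^2 - 7*l + 12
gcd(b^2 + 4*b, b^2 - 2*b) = b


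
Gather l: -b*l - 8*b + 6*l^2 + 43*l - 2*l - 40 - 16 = -8*b + 6*l^2 + l*(41 - b) - 56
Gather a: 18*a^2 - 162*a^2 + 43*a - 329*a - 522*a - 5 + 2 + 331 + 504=-144*a^2 - 808*a + 832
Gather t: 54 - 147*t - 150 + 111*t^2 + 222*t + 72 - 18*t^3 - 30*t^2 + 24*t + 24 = -18*t^3 + 81*t^2 + 99*t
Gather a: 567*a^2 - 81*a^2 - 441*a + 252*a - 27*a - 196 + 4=486*a^2 - 216*a - 192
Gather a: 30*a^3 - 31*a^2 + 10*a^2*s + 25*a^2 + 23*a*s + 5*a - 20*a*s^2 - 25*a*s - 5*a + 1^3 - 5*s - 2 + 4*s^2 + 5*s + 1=30*a^3 + a^2*(10*s - 6) + a*(-20*s^2 - 2*s) + 4*s^2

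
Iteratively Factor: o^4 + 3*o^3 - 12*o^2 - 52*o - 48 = (o - 4)*(o^3 + 7*o^2 + 16*o + 12) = (o - 4)*(o + 2)*(o^2 + 5*o + 6) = (o - 4)*(o + 2)^2*(o + 3)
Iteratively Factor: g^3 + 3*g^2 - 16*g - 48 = (g + 4)*(g^2 - g - 12) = (g + 3)*(g + 4)*(g - 4)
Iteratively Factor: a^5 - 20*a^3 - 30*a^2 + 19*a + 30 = (a - 5)*(a^4 + 5*a^3 + 5*a^2 - 5*a - 6) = (a - 5)*(a + 3)*(a^3 + 2*a^2 - a - 2) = (a - 5)*(a + 2)*(a + 3)*(a^2 - 1) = (a - 5)*(a - 1)*(a + 2)*(a + 3)*(a + 1)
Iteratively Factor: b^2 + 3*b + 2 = (b + 1)*(b + 2)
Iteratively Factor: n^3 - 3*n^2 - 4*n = (n)*(n^2 - 3*n - 4) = n*(n - 4)*(n + 1)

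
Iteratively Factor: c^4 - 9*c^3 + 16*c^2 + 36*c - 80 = (c - 2)*(c^3 - 7*c^2 + 2*c + 40) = (c - 4)*(c - 2)*(c^2 - 3*c - 10) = (c - 5)*(c - 4)*(c - 2)*(c + 2)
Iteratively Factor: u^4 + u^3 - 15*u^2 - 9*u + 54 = (u - 3)*(u^3 + 4*u^2 - 3*u - 18) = (u - 3)*(u + 3)*(u^2 + u - 6) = (u - 3)*(u - 2)*(u + 3)*(u + 3)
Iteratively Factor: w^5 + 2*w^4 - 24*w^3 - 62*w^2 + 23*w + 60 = (w + 4)*(w^4 - 2*w^3 - 16*w^2 + 2*w + 15) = (w + 1)*(w + 4)*(w^3 - 3*w^2 - 13*w + 15) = (w - 5)*(w + 1)*(w + 4)*(w^2 + 2*w - 3) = (w - 5)*(w - 1)*(w + 1)*(w + 4)*(w + 3)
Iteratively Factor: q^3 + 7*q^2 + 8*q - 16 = (q + 4)*(q^2 + 3*q - 4) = (q + 4)^2*(q - 1)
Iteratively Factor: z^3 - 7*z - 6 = (z + 1)*(z^2 - z - 6) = (z - 3)*(z + 1)*(z + 2)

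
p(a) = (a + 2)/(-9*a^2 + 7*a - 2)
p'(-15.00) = 0.00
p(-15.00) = 0.01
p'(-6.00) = 0.00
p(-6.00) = 0.01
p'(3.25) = 0.04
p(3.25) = -0.07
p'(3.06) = 0.04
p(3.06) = -0.08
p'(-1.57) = -0.04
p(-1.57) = -0.01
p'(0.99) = 1.88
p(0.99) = -0.77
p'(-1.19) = -0.09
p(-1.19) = -0.04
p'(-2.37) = -0.01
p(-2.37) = 0.01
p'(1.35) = 0.61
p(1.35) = -0.37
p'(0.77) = 4.50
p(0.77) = -1.42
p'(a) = (a + 2)*(18*a - 7)/(-9*a^2 + 7*a - 2)^2 + 1/(-9*a^2 + 7*a - 2) = (-9*a^2 + 7*a + (a + 2)*(18*a - 7) - 2)/(9*a^2 - 7*a + 2)^2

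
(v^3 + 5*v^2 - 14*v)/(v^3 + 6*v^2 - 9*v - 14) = v/(v + 1)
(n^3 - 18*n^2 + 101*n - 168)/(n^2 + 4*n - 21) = (n^2 - 15*n + 56)/(n + 7)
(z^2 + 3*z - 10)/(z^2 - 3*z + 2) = (z + 5)/(z - 1)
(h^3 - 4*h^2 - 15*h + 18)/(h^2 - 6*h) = h + 2 - 3/h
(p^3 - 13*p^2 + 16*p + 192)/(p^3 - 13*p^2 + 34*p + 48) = (p^2 - 5*p - 24)/(p^2 - 5*p - 6)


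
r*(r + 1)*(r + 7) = r^3 + 8*r^2 + 7*r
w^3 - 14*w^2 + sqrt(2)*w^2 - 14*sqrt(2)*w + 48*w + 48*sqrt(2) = (w - 8)*(w - 6)*(w + sqrt(2))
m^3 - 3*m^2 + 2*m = m*(m - 2)*(m - 1)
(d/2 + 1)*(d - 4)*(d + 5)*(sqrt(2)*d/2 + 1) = sqrt(2)*d^4/4 + d^3/2 + 3*sqrt(2)*d^3/4 - 9*sqrt(2)*d^2/2 + 3*d^2/2 - 10*sqrt(2)*d - 9*d - 20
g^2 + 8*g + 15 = (g + 3)*(g + 5)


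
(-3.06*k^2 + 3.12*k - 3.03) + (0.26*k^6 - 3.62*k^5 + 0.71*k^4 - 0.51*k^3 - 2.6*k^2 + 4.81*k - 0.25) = 0.26*k^6 - 3.62*k^5 + 0.71*k^4 - 0.51*k^3 - 5.66*k^2 + 7.93*k - 3.28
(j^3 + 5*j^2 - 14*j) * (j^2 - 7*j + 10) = j^5 - 2*j^4 - 39*j^3 + 148*j^2 - 140*j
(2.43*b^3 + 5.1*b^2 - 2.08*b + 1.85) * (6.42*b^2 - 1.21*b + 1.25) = 15.6006*b^5 + 29.8017*b^4 - 16.4871*b^3 + 20.7688*b^2 - 4.8385*b + 2.3125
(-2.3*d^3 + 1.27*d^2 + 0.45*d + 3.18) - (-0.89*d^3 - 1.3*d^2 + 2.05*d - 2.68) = -1.41*d^3 + 2.57*d^2 - 1.6*d + 5.86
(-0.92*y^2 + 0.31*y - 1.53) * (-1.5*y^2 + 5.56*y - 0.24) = 1.38*y^4 - 5.5802*y^3 + 4.2394*y^2 - 8.5812*y + 0.3672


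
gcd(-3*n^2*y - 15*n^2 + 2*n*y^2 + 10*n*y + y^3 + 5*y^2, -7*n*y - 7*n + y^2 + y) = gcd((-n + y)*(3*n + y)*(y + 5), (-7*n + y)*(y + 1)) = 1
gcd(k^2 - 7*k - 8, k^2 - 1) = k + 1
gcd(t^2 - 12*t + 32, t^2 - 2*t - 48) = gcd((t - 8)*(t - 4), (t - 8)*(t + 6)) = t - 8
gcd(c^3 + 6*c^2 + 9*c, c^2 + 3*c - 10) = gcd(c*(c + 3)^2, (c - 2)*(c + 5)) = 1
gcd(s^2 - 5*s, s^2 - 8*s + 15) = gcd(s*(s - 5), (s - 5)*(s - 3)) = s - 5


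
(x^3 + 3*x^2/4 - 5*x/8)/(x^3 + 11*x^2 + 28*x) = (8*x^2 + 6*x - 5)/(8*(x^2 + 11*x + 28))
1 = 1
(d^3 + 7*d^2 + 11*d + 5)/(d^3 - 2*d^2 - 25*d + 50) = (d^2 + 2*d + 1)/(d^2 - 7*d + 10)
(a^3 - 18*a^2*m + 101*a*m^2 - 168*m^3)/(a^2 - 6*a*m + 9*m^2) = (a^2 - 15*a*m + 56*m^2)/(a - 3*m)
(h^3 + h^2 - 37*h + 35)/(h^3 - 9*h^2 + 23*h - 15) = (h + 7)/(h - 3)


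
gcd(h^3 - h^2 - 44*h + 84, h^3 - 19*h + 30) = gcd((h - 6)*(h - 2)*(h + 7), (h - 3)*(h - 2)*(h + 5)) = h - 2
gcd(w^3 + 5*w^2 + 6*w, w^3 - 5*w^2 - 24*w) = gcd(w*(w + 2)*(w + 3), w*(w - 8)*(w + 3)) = w^2 + 3*w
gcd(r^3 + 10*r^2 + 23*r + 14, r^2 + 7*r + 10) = r + 2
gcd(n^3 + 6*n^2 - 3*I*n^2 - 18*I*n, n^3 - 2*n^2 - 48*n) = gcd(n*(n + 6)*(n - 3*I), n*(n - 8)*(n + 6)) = n^2 + 6*n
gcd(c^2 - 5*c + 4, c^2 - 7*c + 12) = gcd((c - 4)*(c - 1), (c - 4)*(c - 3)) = c - 4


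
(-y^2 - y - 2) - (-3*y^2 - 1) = 2*y^2 - y - 1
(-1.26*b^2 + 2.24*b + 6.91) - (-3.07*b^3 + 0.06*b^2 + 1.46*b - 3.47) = 3.07*b^3 - 1.32*b^2 + 0.78*b + 10.38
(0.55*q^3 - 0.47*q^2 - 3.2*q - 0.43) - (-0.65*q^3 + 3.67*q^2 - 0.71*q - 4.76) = 1.2*q^3 - 4.14*q^2 - 2.49*q + 4.33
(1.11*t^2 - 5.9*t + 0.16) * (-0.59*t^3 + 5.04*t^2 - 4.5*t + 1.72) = -0.6549*t^5 + 9.0754*t^4 - 34.8254*t^3 + 29.2656*t^2 - 10.868*t + 0.2752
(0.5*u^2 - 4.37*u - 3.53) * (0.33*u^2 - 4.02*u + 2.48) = 0.165*u^4 - 3.4521*u^3 + 17.6425*u^2 + 3.353*u - 8.7544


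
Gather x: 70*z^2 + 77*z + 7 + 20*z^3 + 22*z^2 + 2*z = 20*z^3 + 92*z^2 + 79*z + 7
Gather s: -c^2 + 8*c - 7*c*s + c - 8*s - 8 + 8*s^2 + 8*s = -c^2 - 7*c*s + 9*c + 8*s^2 - 8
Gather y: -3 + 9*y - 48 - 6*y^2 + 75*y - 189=-6*y^2 + 84*y - 240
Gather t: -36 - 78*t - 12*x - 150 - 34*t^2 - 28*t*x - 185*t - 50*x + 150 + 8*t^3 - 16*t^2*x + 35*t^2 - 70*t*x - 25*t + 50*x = 8*t^3 + t^2*(1 - 16*x) + t*(-98*x - 288) - 12*x - 36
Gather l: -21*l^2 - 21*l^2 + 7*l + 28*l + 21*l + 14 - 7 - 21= -42*l^2 + 56*l - 14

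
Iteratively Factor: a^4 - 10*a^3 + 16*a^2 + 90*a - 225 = (a + 3)*(a^3 - 13*a^2 + 55*a - 75) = (a - 3)*(a + 3)*(a^2 - 10*a + 25) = (a - 5)*(a - 3)*(a + 3)*(a - 5)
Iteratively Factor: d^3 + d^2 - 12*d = (d + 4)*(d^2 - 3*d) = (d - 3)*(d + 4)*(d)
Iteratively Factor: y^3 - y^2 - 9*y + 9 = (y - 3)*(y^2 + 2*y - 3) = (y - 3)*(y + 3)*(y - 1)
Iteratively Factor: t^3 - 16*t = (t + 4)*(t^2 - 4*t) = (t - 4)*(t + 4)*(t)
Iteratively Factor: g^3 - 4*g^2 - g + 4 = (g - 1)*(g^2 - 3*g - 4) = (g - 1)*(g + 1)*(g - 4)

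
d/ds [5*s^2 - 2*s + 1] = 10*s - 2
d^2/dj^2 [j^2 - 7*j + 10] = 2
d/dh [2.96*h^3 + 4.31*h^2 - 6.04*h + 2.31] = 8.88*h^2 + 8.62*h - 6.04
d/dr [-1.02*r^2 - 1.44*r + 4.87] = -2.04*r - 1.44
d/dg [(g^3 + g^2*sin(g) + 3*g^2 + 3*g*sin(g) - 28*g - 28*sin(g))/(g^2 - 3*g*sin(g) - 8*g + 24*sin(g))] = (4*g^4*cos(g) + g^4 - 6*g^3*sin(g) - 20*g^3*cos(g) - 16*g^3 - 3*g^2*sin(g)^2 + 52*g^2*sin(g) - 208*g^2*cos(g) + 4*g^2 + 48*g*sin(g)^2 + 200*g*sin(g) + 896*g*cos(g) - 12*sin(g)^2 - 896*sin(g))/((g - 8)^2*(g - 3*sin(g))^2)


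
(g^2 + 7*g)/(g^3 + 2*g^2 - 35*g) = 1/(g - 5)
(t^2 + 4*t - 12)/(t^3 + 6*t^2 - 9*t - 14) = (t + 6)/(t^2 + 8*t + 7)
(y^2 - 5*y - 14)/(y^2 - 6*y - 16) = (y - 7)/(y - 8)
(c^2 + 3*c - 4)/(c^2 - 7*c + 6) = (c + 4)/(c - 6)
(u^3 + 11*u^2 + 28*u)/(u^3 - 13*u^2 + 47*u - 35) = u*(u^2 + 11*u + 28)/(u^3 - 13*u^2 + 47*u - 35)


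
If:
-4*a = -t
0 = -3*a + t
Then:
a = 0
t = 0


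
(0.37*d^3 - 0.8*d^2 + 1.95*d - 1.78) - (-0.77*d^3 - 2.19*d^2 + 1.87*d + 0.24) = 1.14*d^3 + 1.39*d^2 + 0.0799999999999998*d - 2.02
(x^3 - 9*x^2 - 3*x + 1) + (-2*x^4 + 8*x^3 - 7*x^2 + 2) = -2*x^4 + 9*x^3 - 16*x^2 - 3*x + 3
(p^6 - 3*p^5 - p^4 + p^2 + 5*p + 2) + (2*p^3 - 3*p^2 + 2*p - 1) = p^6 - 3*p^5 - p^4 + 2*p^3 - 2*p^2 + 7*p + 1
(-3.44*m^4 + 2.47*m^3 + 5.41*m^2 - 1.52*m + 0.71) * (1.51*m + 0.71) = -5.1944*m^5 + 1.2873*m^4 + 9.9228*m^3 + 1.5459*m^2 - 0.00709999999999988*m + 0.5041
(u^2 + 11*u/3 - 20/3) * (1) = u^2 + 11*u/3 - 20/3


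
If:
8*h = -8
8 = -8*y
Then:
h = -1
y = -1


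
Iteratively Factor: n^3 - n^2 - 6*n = (n + 2)*(n^2 - 3*n) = n*(n + 2)*(n - 3)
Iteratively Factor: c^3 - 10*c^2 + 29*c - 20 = (c - 5)*(c^2 - 5*c + 4) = (c - 5)*(c - 1)*(c - 4)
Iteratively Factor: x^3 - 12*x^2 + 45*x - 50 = (x - 5)*(x^2 - 7*x + 10) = (x - 5)^2*(x - 2)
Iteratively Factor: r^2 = (r)*(r)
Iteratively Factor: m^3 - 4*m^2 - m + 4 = (m - 1)*(m^2 - 3*m - 4) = (m - 1)*(m + 1)*(m - 4)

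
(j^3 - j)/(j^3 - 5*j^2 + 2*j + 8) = j*(j - 1)/(j^2 - 6*j + 8)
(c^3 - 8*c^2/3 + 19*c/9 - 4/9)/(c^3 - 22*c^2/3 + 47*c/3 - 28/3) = (9*c^2 - 15*c + 4)/(3*(3*c^2 - 19*c + 28))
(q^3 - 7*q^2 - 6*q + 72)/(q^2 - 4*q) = q - 3 - 18/q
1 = 1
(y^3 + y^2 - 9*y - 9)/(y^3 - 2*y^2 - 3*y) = (y + 3)/y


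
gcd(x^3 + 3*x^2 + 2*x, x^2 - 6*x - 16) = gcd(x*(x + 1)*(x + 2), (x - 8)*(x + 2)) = x + 2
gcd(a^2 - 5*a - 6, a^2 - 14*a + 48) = a - 6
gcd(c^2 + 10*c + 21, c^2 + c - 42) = c + 7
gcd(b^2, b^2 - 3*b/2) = b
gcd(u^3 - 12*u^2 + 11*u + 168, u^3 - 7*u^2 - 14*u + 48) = u^2 - 5*u - 24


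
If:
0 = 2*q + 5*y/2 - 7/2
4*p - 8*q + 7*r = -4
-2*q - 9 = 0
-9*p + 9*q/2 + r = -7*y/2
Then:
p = -237/268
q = -9/2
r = -349/67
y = 5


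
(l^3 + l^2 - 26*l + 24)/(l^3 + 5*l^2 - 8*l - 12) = (l^2 - 5*l + 4)/(l^2 - l - 2)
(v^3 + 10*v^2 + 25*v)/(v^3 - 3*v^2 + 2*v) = (v^2 + 10*v + 25)/(v^2 - 3*v + 2)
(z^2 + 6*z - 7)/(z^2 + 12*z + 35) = (z - 1)/(z + 5)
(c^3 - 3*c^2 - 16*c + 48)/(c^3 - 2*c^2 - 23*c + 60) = (c + 4)/(c + 5)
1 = 1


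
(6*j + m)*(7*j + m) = 42*j^2 + 13*j*m + m^2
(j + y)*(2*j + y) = 2*j^2 + 3*j*y + y^2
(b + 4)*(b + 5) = b^2 + 9*b + 20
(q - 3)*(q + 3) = q^2 - 9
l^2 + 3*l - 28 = (l - 4)*(l + 7)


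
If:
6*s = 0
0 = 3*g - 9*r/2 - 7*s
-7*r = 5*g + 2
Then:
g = -6/29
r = -4/29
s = 0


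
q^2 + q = q*(q + 1)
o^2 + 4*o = o*(o + 4)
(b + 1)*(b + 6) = b^2 + 7*b + 6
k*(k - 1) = k^2 - k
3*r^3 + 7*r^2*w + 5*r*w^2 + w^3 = (r + w)^2*(3*r + w)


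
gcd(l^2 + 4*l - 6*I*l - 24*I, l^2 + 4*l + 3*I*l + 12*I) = l + 4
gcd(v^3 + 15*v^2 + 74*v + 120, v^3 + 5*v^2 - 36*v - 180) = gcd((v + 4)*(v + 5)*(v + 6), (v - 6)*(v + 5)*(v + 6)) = v^2 + 11*v + 30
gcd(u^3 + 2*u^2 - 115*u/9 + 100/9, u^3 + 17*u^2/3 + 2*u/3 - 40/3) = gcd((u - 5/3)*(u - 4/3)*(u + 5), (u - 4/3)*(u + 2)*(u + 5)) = u^2 + 11*u/3 - 20/3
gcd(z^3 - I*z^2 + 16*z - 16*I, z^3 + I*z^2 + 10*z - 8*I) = z^2 + 3*I*z + 4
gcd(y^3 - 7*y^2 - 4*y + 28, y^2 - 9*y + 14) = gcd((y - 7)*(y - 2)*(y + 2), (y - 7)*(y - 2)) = y^2 - 9*y + 14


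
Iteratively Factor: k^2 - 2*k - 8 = (k - 4)*(k + 2)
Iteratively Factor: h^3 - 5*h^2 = (h)*(h^2 - 5*h) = h^2*(h - 5)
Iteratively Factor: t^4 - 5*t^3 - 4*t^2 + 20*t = (t - 5)*(t^3 - 4*t) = (t - 5)*(t + 2)*(t^2 - 2*t) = (t - 5)*(t - 2)*(t + 2)*(t)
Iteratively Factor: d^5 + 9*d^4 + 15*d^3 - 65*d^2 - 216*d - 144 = (d + 3)*(d^4 + 6*d^3 - 3*d^2 - 56*d - 48) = (d + 3)*(d + 4)*(d^3 + 2*d^2 - 11*d - 12) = (d + 1)*(d + 3)*(d + 4)*(d^2 + d - 12) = (d + 1)*(d + 3)*(d + 4)^2*(d - 3)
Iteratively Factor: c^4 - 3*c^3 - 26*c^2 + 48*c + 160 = (c - 4)*(c^3 + c^2 - 22*c - 40) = (c - 4)*(c + 2)*(c^2 - c - 20) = (c - 4)*(c + 2)*(c + 4)*(c - 5)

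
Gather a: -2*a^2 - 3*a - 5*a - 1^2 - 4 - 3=-2*a^2 - 8*a - 8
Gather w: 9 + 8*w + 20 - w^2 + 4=-w^2 + 8*w + 33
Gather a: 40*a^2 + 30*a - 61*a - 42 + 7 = 40*a^2 - 31*a - 35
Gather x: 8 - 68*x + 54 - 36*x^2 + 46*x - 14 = -36*x^2 - 22*x + 48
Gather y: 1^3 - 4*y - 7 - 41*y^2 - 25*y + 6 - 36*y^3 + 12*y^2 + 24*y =-36*y^3 - 29*y^2 - 5*y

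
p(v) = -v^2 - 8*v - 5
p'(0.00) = -8.00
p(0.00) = -5.00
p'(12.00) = -32.00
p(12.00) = -245.00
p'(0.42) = -8.84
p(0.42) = -8.54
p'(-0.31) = -7.38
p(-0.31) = -2.62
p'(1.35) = -10.70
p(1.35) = -17.62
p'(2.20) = -12.40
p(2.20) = -27.44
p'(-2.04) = -3.92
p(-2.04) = 7.16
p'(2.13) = -12.26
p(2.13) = -26.58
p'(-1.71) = -4.58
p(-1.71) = 5.76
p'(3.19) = -14.38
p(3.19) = -40.70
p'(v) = -2*v - 8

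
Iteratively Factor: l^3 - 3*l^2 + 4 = (l + 1)*(l^2 - 4*l + 4) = (l - 2)*(l + 1)*(l - 2)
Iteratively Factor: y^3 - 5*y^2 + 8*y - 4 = (y - 2)*(y^2 - 3*y + 2) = (y - 2)*(y - 1)*(y - 2)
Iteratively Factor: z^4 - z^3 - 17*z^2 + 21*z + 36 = (z - 3)*(z^3 + 2*z^2 - 11*z - 12) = (z - 3)*(z + 1)*(z^2 + z - 12) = (z - 3)^2*(z + 1)*(z + 4)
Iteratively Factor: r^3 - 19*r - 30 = (r - 5)*(r^2 + 5*r + 6) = (r - 5)*(r + 3)*(r + 2)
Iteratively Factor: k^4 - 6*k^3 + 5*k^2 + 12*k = (k + 1)*(k^3 - 7*k^2 + 12*k) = k*(k + 1)*(k^2 - 7*k + 12) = k*(k - 3)*(k + 1)*(k - 4)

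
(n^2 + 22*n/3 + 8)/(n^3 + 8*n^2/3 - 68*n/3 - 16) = (3*n + 4)/(3*n^2 - 10*n - 8)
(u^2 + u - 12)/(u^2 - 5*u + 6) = (u + 4)/(u - 2)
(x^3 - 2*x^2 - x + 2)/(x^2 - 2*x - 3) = (x^2 - 3*x + 2)/(x - 3)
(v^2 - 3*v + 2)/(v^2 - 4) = (v - 1)/(v + 2)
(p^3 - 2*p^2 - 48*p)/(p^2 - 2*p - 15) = p*(-p^2 + 2*p + 48)/(-p^2 + 2*p + 15)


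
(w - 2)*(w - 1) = w^2 - 3*w + 2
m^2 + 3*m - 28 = (m - 4)*(m + 7)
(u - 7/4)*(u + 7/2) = u^2 + 7*u/4 - 49/8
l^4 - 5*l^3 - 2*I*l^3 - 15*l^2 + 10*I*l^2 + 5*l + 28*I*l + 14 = (l - 7)*(l + 2)*(l - I)^2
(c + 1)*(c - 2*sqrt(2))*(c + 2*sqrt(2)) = c^3 + c^2 - 8*c - 8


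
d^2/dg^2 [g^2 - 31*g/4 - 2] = 2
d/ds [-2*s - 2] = -2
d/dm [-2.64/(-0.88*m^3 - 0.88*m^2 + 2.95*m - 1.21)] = (-6.9696*m^2 - 4.6464*m + 7.788)/(0.88*m^3 + 0.88*m^2 - 2.95*m + 1.21)^2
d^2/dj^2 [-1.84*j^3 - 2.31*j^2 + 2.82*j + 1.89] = -11.04*j - 4.62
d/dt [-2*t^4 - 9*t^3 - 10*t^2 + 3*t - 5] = -8*t^3 - 27*t^2 - 20*t + 3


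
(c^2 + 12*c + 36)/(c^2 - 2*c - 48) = (c + 6)/(c - 8)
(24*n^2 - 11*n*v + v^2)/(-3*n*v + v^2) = (-8*n + v)/v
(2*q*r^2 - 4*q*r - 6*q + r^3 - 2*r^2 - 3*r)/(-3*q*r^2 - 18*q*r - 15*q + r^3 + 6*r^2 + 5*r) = (-2*q*r + 6*q - r^2 + 3*r)/(3*q*r + 15*q - r^2 - 5*r)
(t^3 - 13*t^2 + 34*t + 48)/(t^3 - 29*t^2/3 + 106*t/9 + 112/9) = 9*(t^2 - 5*t - 6)/(9*t^2 - 15*t - 14)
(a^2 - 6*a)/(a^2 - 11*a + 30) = a/(a - 5)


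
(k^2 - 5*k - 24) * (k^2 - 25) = k^4 - 5*k^3 - 49*k^2 + 125*k + 600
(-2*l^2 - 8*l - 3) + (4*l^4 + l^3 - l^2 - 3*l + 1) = 4*l^4 + l^3 - 3*l^2 - 11*l - 2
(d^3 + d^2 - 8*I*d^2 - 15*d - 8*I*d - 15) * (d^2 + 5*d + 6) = d^5 + 6*d^4 - 8*I*d^4 - 4*d^3 - 48*I*d^3 - 84*d^2 - 88*I*d^2 - 165*d - 48*I*d - 90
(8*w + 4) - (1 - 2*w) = 10*w + 3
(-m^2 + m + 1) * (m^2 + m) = -m^4 + 2*m^2 + m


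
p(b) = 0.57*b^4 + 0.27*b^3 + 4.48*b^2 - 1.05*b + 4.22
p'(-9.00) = -1678.20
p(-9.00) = 3919.49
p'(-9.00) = -1678.20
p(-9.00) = 3919.49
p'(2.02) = 39.15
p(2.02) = 32.09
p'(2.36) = 54.58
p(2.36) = 47.92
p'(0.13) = 0.13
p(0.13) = 4.16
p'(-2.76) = -67.55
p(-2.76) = 68.64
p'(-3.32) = -105.30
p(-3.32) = 116.46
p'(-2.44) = -51.21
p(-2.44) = 49.74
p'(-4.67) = -257.44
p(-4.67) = 350.44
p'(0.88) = 9.02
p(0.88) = 7.29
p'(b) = 2.28*b^3 + 0.81*b^2 + 8.96*b - 1.05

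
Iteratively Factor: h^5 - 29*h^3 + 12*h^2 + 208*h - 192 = (h - 4)*(h^4 + 4*h^3 - 13*h^2 - 40*h + 48) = (h - 4)*(h - 1)*(h^3 + 5*h^2 - 8*h - 48) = (h - 4)*(h - 1)*(h + 4)*(h^2 + h - 12) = (h - 4)*(h - 1)*(h + 4)^2*(h - 3)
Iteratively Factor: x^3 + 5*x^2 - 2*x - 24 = (x + 4)*(x^2 + x - 6) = (x + 3)*(x + 4)*(x - 2)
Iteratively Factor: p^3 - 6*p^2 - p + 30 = (p - 5)*(p^2 - p - 6) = (p - 5)*(p - 3)*(p + 2)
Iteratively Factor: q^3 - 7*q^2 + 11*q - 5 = (q - 5)*(q^2 - 2*q + 1) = (q - 5)*(q - 1)*(q - 1)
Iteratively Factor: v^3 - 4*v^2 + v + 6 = (v + 1)*(v^2 - 5*v + 6) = (v - 3)*(v + 1)*(v - 2)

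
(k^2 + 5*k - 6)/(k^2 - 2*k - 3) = (-k^2 - 5*k + 6)/(-k^2 + 2*k + 3)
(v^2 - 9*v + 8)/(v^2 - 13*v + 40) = (v - 1)/(v - 5)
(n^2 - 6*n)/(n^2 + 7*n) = (n - 6)/(n + 7)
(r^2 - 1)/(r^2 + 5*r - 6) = (r + 1)/(r + 6)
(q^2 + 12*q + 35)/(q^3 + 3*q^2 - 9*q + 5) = (q + 7)/(q^2 - 2*q + 1)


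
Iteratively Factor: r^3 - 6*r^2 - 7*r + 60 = (r + 3)*(r^2 - 9*r + 20) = (r - 5)*(r + 3)*(r - 4)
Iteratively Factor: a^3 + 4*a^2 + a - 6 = (a + 3)*(a^2 + a - 2) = (a - 1)*(a + 3)*(a + 2)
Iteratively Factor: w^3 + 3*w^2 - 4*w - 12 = (w - 2)*(w^2 + 5*w + 6) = (w - 2)*(w + 3)*(w + 2)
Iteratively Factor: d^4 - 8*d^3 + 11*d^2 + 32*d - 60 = (d - 3)*(d^3 - 5*d^2 - 4*d + 20) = (d - 5)*(d - 3)*(d^2 - 4) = (d - 5)*(d - 3)*(d - 2)*(d + 2)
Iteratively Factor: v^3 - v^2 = (v - 1)*(v^2) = v*(v - 1)*(v)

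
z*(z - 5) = z^2 - 5*z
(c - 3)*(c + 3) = c^2 - 9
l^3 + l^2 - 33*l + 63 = (l - 3)^2*(l + 7)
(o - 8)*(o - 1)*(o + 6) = o^3 - 3*o^2 - 46*o + 48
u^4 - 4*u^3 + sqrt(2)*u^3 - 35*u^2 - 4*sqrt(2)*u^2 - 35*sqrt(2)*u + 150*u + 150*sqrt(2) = (u - 5)^2*(u + 6)*(u + sqrt(2))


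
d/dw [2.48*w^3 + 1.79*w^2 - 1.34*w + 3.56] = 7.44*w^2 + 3.58*w - 1.34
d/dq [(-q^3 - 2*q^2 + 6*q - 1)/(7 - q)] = (2*q^3 - 19*q^2 - 28*q + 41)/(q^2 - 14*q + 49)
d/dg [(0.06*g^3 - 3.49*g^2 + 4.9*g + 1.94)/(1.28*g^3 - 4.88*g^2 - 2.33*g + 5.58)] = (4.1744*g^4 - 12.8236*g^3 + 25.5985*g^2 - 20.014*g + 31.8622)/(1.6384*g^6 - 12.4928*g^5 + 17.8496*g^4 + 37.0256*g^3 - 49.0319*g^2 - 26.0028*g + 31.1364)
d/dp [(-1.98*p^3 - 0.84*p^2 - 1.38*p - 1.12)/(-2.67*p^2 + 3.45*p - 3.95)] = (5.2866*p^4 - 13.662*p^3 + 16.8804*p^2 + 0.6552*p + 9.315)/(7.1289*p^4 - 18.423*p^3 + 32.9955*p^2 - 27.255*p + 15.6025)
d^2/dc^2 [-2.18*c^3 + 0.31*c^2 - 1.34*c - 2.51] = 0.62 - 13.08*c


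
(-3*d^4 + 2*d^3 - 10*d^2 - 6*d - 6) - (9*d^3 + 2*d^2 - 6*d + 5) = -3*d^4 - 7*d^3 - 12*d^2 - 11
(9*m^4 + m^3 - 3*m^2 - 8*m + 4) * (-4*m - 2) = -36*m^5 - 22*m^4 + 10*m^3 + 38*m^2 - 8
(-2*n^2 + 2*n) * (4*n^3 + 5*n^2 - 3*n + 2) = -8*n^5 - 2*n^4 + 16*n^3 - 10*n^2 + 4*n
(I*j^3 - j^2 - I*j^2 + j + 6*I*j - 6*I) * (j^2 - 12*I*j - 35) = I*j^5 + 11*j^4 - I*j^4 - 11*j^3 - 17*I*j^3 + 107*j^2 + 17*I*j^2 - 107*j - 210*I*j + 210*I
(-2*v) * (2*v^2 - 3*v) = -4*v^3 + 6*v^2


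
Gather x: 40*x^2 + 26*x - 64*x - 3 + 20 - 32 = 40*x^2 - 38*x - 15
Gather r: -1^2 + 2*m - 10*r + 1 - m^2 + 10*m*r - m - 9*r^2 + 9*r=-m^2 + m - 9*r^2 + r*(10*m - 1)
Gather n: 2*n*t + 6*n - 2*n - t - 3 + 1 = n*(2*t + 4) - t - 2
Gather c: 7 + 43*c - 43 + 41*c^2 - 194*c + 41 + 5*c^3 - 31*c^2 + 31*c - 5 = 5*c^3 + 10*c^2 - 120*c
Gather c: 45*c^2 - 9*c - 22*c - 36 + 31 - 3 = 45*c^2 - 31*c - 8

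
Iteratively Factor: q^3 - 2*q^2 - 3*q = (q)*(q^2 - 2*q - 3) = q*(q - 3)*(q + 1)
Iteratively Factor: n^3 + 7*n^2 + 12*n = (n + 4)*(n^2 + 3*n) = (n + 3)*(n + 4)*(n)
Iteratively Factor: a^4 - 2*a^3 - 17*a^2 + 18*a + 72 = (a - 3)*(a^3 + a^2 - 14*a - 24) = (a - 3)*(a + 3)*(a^2 - 2*a - 8) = (a - 3)*(a + 2)*(a + 3)*(a - 4)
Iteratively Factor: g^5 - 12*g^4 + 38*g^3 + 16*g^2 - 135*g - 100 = (g - 4)*(g^4 - 8*g^3 + 6*g^2 + 40*g + 25) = (g - 4)*(g + 1)*(g^3 - 9*g^2 + 15*g + 25) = (g - 4)*(g + 1)^2*(g^2 - 10*g + 25) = (g - 5)*(g - 4)*(g + 1)^2*(g - 5)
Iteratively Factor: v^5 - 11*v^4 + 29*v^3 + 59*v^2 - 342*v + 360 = (v + 3)*(v^4 - 14*v^3 + 71*v^2 - 154*v + 120) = (v - 4)*(v + 3)*(v^3 - 10*v^2 + 31*v - 30) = (v - 5)*(v - 4)*(v + 3)*(v^2 - 5*v + 6) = (v - 5)*(v - 4)*(v - 3)*(v + 3)*(v - 2)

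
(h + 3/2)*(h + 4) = h^2 + 11*h/2 + 6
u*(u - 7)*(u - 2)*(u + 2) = u^4 - 7*u^3 - 4*u^2 + 28*u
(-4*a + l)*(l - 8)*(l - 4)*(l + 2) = -4*a*l^3 + 40*a*l^2 - 32*a*l - 256*a + l^4 - 10*l^3 + 8*l^2 + 64*l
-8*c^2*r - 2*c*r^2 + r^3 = r*(-4*c + r)*(2*c + r)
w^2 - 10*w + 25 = (w - 5)^2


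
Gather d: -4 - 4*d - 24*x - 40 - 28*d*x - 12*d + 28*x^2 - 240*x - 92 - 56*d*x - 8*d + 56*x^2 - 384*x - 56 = d*(-84*x - 24) + 84*x^2 - 648*x - 192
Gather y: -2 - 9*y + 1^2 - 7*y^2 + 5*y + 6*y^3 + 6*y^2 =6*y^3 - y^2 - 4*y - 1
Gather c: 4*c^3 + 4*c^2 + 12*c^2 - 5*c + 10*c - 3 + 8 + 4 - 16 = 4*c^3 + 16*c^2 + 5*c - 7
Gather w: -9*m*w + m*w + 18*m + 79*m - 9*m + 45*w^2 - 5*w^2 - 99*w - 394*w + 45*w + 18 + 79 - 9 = 88*m + 40*w^2 + w*(-8*m - 448) + 88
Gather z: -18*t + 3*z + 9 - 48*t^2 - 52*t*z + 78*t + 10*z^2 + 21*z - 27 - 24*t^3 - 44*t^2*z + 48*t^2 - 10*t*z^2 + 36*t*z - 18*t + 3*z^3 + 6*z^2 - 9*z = -24*t^3 + 42*t + 3*z^3 + z^2*(16 - 10*t) + z*(-44*t^2 - 16*t + 15) - 18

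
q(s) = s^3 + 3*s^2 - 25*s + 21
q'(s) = 3*s^2 + 6*s - 25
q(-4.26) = 104.63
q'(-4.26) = 3.88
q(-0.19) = 25.85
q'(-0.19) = -26.03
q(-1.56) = 63.50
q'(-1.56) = -27.06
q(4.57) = 64.85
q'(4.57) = 65.07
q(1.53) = -6.65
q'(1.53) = -8.80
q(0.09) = 18.78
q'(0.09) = -24.44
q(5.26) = 118.03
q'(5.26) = 89.56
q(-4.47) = 103.38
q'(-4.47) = 8.12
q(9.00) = 768.00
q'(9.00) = 272.00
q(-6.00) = 63.00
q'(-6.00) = 47.00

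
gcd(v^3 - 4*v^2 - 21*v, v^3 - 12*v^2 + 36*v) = v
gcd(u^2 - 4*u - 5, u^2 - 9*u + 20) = u - 5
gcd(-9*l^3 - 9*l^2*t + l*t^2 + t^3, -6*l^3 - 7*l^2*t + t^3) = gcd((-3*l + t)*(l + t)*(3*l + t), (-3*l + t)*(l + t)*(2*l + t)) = -3*l^2 - 2*l*t + t^2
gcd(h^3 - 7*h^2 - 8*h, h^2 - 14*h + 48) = h - 8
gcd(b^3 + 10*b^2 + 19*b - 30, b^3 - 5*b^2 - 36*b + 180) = b + 6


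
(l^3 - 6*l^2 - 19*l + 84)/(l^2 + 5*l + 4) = (l^2 - 10*l + 21)/(l + 1)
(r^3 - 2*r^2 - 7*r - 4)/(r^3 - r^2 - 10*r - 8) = (r + 1)/(r + 2)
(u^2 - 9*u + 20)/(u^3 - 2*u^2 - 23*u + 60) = (u - 5)/(u^2 + 2*u - 15)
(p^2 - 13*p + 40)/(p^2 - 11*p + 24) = (p - 5)/(p - 3)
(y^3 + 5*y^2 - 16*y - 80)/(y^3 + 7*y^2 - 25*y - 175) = (y^2 - 16)/(y^2 + 2*y - 35)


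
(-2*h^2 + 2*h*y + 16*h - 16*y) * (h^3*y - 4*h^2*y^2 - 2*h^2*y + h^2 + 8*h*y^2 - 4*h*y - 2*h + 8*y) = -2*h^5*y + 10*h^4*y^2 + 20*h^4*y - 2*h^4 - 8*h^3*y^3 - 100*h^3*y^2 - 22*h^3*y + 20*h^3 + 80*h^2*y^3 + 152*h^2*y^2 - 100*h^2*y - 32*h^2 - 128*h*y^3 + 80*h*y^2 + 160*h*y - 128*y^2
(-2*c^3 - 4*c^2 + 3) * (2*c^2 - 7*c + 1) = -4*c^5 + 6*c^4 + 26*c^3 + 2*c^2 - 21*c + 3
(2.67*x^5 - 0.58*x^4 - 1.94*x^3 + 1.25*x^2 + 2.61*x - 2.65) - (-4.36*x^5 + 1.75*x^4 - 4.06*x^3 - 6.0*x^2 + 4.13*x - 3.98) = 7.03*x^5 - 2.33*x^4 + 2.12*x^3 + 7.25*x^2 - 1.52*x + 1.33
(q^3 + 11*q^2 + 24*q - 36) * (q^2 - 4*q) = q^5 + 7*q^4 - 20*q^3 - 132*q^2 + 144*q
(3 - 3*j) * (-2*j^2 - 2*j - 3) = 6*j^3 + 3*j - 9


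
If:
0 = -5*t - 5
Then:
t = -1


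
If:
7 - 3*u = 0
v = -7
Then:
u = 7/3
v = -7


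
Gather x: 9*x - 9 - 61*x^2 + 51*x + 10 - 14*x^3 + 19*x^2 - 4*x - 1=-14*x^3 - 42*x^2 + 56*x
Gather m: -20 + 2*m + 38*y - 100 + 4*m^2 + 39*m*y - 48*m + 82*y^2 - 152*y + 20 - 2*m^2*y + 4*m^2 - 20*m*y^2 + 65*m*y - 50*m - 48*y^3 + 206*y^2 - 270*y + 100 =m^2*(8 - 2*y) + m*(-20*y^2 + 104*y - 96) - 48*y^3 + 288*y^2 - 384*y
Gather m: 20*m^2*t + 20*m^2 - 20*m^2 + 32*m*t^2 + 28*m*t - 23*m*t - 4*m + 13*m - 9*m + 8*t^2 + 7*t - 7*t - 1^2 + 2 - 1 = 20*m^2*t + m*(32*t^2 + 5*t) + 8*t^2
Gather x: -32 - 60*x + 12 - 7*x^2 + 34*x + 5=-7*x^2 - 26*x - 15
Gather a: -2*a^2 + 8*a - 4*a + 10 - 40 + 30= -2*a^2 + 4*a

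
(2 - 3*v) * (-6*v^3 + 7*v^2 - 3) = 18*v^4 - 33*v^3 + 14*v^2 + 9*v - 6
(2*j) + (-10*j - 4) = -8*j - 4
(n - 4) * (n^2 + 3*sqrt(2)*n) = n^3 - 4*n^2 + 3*sqrt(2)*n^2 - 12*sqrt(2)*n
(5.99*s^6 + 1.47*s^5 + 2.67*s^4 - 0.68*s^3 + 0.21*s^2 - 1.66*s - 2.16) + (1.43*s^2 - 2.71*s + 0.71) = 5.99*s^6 + 1.47*s^5 + 2.67*s^4 - 0.68*s^3 + 1.64*s^2 - 4.37*s - 1.45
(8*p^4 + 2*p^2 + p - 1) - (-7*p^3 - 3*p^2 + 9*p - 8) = 8*p^4 + 7*p^3 + 5*p^2 - 8*p + 7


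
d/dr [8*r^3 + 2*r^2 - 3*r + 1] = 24*r^2 + 4*r - 3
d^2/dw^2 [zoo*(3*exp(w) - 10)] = zoo*exp(w)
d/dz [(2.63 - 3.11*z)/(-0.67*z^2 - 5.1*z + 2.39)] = (-2.0837*z^2 + 3.5242*z + 5.9801)/(0.4489*z^4 + 6.834*z^3 + 22.8074*z^2 - 24.378*z + 5.7121)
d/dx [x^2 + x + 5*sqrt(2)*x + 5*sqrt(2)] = 2*x + 1 + 5*sqrt(2)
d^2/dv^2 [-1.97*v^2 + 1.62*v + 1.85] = -3.94000000000000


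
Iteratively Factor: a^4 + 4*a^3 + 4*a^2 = (a)*(a^3 + 4*a^2 + 4*a) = a*(a + 2)*(a^2 + 2*a) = a^2*(a + 2)*(a + 2)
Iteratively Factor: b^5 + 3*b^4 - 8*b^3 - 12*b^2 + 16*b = (b - 1)*(b^4 + 4*b^3 - 4*b^2 - 16*b) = (b - 1)*(b + 2)*(b^3 + 2*b^2 - 8*b) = (b - 1)*(b + 2)*(b + 4)*(b^2 - 2*b) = b*(b - 1)*(b + 2)*(b + 4)*(b - 2)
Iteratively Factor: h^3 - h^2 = (h - 1)*(h^2) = h*(h - 1)*(h)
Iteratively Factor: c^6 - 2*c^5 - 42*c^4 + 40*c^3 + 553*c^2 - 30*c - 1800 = (c + 3)*(c^5 - 5*c^4 - 27*c^3 + 121*c^2 + 190*c - 600) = (c + 3)*(c + 4)*(c^4 - 9*c^3 + 9*c^2 + 85*c - 150) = (c + 3)^2*(c + 4)*(c^3 - 12*c^2 + 45*c - 50) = (c - 5)*(c + 3)^2*(c + 4)*(c^2 - 7*c + 10) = (c - 5)*(c - 2)*(c + 3)^2*(c + 4)*(c - 5)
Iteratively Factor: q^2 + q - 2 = (q - 1)*(q + 2)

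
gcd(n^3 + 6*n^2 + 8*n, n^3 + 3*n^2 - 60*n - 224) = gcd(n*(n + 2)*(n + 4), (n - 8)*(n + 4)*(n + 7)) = n + 4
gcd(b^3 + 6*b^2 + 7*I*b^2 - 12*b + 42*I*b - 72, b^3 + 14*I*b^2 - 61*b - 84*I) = b^2 + 7*I*b - 12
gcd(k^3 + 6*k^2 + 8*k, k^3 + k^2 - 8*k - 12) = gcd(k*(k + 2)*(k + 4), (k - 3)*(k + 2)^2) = k + 2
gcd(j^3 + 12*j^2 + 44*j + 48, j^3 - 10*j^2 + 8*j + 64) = j + 2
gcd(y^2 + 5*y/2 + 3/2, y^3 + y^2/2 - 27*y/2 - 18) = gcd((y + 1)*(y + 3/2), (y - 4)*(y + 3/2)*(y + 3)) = y + 3/2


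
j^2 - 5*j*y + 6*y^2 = (j - 3*y)*(j - 2*y)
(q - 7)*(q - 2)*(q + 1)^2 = q^4 - 7*q^3 - 3*q^2 + 19*q + 14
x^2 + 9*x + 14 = (x + 2)*(x + 7)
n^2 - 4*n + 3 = (n - 3)*(n - 1)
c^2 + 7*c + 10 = (c + 2)*(c + 5)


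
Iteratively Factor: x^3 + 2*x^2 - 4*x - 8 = (x - 2)*(x^2 + 4*x + 4) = (x - 2)*(x + 2)*(x + 2)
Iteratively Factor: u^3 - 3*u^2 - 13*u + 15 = (u - 5)*(u^2 + 2*u - 3) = (u - 5)*(u + 3)*(u - 1)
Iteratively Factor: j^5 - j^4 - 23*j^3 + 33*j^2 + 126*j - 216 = (j - 3)*(j^4 + 2*j^3 - 17*j^2 - 18*j + 72) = (j - 3)*(j + 4)*(j^3 - 2*j^2 - 9*j + 18) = (j - 3)*(j + 3)*(j + 4)*(j^2 - 5*j + 6) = (j - 3)^2*(j + 3)*(j + 4)*(j - 2)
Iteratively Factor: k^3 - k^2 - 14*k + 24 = (k - 3)*(k^2 + 2*k - 8) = (k - 3)*(k - 2)*(k + 4)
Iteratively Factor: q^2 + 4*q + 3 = (q + 3)*(q + 1)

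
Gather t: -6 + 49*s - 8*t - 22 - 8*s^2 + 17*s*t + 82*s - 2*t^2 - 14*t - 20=-8*s^2 + 131*s - 2*t^2 + t*(17*s - 22) - 48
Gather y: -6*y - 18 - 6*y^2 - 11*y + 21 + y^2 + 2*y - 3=-5*y^2 - 15*y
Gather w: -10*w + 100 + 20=120 - 10*w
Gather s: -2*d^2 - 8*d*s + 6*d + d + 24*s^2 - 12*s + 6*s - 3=-2*d^2 + 7*d + 24*s^2 + s*(-8*d - 6) - 3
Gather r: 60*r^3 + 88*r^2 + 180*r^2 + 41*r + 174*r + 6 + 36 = 60*r^3 + 268*r^2 + 215*r + 42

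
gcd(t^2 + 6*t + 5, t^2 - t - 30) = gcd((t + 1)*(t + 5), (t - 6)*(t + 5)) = t + 5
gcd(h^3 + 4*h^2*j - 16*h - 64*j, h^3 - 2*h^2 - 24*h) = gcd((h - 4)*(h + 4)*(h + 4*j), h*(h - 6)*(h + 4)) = h + 4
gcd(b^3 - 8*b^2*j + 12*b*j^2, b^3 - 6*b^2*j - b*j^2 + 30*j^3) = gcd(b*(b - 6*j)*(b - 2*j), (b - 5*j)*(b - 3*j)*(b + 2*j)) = 1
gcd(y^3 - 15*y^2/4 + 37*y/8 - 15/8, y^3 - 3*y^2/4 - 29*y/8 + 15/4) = y^2 - 11*y/4 + 15/8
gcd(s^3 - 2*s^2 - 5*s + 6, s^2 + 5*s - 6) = s - 1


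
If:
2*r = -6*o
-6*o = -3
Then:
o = 1/2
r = -3/2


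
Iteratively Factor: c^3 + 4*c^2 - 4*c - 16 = (c + 4)*(c^2 - 4) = (c + 2)*(c + 4)*(c - 2)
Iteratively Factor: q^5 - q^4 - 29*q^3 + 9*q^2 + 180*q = (q + 3)*(q^4 - 4*q^3 - 17*q^2 + 60*q) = (q + 3)*(q + 4)*(q^3 - 8*q^2 + 15*q) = (q - 5)*(q + 3)*(q + 4)*(q^2 - 3*q) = (q - 5)*(q - 3)*(q + 3)*(q + 4)*(q)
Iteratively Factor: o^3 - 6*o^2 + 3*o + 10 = (o - 5)*(o^2 - o - 2) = (o - 5)*(o + 1)*(o - 2)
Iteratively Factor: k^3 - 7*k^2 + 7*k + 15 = (k - 3)*(k^2 - 4*k - 5) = (k - 5)*(k - 3)*(k + 1)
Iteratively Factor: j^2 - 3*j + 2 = (j - 2)*(j - 1)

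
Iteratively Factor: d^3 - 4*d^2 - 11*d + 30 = (d + 3)*(d^2 - 7*d + 10) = (d - 5)*(d + 3)*(d - 2)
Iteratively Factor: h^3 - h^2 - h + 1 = (h + 1)*(h^2 - 2*h + 1) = (h - 1)*(h + 1)*(h - 1)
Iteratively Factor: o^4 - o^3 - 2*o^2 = (o)*(o^3 - o^2 - 2*o) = o*(o + 1)*(o^2 - 2*o) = o*(o - 2)*(o + 1)*(o)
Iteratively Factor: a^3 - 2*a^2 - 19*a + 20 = (a - 1)*(a^2 - a - 20) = (a - 5)*(a - 1)*(a + 4)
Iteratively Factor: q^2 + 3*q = (q)*(q + 3)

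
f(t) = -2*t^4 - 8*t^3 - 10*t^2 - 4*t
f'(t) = -8*t^3 - 24*t^2 - 20*t - 4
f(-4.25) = -202.01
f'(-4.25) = 261.62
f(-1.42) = 0.29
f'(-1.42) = -1.09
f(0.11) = -0.57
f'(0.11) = -6.50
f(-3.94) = -132.14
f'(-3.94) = 191.54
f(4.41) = -1654.71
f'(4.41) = -1245.08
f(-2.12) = -0.64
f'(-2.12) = 6.76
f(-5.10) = -531.53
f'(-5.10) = 534.97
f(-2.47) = -5.02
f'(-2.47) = 19.53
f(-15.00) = -76440.00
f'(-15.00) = 21896.00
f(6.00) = -4704.00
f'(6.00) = -2716.00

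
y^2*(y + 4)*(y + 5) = y^4 + 9*y^3 + 20*y^2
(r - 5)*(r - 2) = r^2 - 7*r + 10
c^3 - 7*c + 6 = (c - 2)*(c - 1)*(c + 3)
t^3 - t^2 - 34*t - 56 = (t - 7)*(t + 2)*(t + 4)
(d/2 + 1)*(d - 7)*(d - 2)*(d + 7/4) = d^4/2 - 21*d^3/8 - 65*d^2/8 + 21*d/2 + 49/2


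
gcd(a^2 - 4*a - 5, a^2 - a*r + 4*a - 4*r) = 1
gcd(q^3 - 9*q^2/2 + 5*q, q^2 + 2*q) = q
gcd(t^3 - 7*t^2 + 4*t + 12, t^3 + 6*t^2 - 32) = t - 2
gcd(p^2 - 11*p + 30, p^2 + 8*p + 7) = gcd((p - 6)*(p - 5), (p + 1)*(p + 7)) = 1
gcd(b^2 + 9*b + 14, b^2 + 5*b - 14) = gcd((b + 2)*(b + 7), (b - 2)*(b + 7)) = b + 7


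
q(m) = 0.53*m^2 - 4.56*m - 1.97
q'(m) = 1.06*m - 4.56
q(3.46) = -11.40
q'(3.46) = -0.89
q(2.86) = -10.68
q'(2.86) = -1.53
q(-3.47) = 20.23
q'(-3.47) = -8.24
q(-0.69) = 1.43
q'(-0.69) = -5.29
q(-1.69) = 7.25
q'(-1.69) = -6.35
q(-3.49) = 20.40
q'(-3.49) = -8.26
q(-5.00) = 34.08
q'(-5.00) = -9.86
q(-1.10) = 3.69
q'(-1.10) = -5.73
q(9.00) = -0.08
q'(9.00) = 4.98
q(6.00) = -10.25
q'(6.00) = 1.80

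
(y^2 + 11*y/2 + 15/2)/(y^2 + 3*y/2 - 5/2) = (y + 3)/(y - 1)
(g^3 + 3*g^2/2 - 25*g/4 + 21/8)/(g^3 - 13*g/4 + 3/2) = (g + 7/2)/(g + 2)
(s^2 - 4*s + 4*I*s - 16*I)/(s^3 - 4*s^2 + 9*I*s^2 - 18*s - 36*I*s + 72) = (s + 4*I)/(s^2 + 9*I*s - 18)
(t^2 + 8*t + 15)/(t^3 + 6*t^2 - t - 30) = 1/(t - 2)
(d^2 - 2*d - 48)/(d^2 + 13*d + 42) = (d - 8)/(d + 7)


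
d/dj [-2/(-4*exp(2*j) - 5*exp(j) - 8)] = (-16*exp(j) - 10)*exp(j)/(4*exp(2*j) + 5*exp(j) + 8)^2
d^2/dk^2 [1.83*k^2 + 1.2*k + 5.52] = 3.66000000000000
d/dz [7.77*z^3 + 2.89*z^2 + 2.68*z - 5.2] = 23.31*z^2 + 5.78*z + 2.68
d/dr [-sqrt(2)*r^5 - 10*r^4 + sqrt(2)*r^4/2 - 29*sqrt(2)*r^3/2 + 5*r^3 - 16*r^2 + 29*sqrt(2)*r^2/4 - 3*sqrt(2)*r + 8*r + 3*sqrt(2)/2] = -5*sqrt(2)*r^4 - 40*r^3 + 2*sqrt(2)*r^3 - 87*sqrt(2)*r^2/2 + 15*r^2 - 32*r + 29*sqrt(2)*r/2 - 3*sqrt(2) + 8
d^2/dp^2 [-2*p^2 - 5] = -4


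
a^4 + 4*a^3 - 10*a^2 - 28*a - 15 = (a - 3)*(a + 1)^2*(a + 5)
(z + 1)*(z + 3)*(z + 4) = z^3 + 8*z^2 + 19*z + 12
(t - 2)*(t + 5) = t^2 + 3*t - 10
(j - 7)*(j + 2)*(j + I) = j^3 - 5*j^2 + I*j^2 - 14*j - 5*I*j - 14*I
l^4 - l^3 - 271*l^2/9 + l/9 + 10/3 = (l - 6)*(l - 1/3)*(l + 1/3)*(l + 5)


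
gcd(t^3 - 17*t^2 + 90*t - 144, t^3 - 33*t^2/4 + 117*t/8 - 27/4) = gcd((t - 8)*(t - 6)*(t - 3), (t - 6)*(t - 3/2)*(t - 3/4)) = t - 6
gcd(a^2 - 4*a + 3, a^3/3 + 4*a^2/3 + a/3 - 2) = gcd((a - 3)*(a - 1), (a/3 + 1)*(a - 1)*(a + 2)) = a - 1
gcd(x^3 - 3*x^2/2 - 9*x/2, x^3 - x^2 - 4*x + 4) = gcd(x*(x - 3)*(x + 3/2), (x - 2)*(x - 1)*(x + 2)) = 1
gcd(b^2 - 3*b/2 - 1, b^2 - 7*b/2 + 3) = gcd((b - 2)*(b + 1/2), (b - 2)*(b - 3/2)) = b - 2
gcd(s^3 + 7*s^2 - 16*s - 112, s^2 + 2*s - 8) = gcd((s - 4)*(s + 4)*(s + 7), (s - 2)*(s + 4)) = s + 4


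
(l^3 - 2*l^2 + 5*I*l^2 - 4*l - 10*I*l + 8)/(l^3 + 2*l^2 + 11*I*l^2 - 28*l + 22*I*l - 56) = (l^2 + l*(-2 + I) - 2*I)/(l^2 + l*(2 + 7*I) + 14*I)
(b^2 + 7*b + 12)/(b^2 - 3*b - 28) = (b + 3)/(b - 7)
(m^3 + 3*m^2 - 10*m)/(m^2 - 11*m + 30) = m*(m^2 + 3*m - 10)/(m^2 - 11*m + 30)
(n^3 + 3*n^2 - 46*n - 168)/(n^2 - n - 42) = n + 4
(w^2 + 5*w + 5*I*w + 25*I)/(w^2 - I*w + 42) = (w^2 + 5*w*(1 + I) + 25*I)/(w^2 - I*w + 42)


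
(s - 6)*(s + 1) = s^2 - 5*s - 6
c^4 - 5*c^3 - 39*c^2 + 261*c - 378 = (c - 6)*(c - 3)^2*(c + 7)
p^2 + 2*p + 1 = (p + 1)^2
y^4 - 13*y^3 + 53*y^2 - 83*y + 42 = (y - 7)*(y - 3)*(y - 2)*(y - 1)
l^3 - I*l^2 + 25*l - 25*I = (l - 5*I)*(l - I)*(l + 5*I)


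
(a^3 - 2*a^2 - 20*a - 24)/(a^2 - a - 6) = (a^2 - 4*a - 12)/(a - 3)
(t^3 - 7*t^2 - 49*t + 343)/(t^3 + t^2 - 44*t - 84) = (t^2 - 49)/(t^2 + 8*t + 12)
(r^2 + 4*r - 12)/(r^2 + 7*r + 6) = (r - 2)/(r + 1)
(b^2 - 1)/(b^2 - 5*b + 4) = (b + 1)/(b - 4)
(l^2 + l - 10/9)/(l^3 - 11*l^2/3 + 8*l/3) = (9*l^2 + 9*l - 10)/(3*l*(3*l^2 - 11*l + 8))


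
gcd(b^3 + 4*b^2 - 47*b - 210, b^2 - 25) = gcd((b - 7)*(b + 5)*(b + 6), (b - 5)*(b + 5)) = b + 5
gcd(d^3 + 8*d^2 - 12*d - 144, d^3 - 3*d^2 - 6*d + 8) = d - 4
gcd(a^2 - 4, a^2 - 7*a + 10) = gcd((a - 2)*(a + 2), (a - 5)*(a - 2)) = a - 2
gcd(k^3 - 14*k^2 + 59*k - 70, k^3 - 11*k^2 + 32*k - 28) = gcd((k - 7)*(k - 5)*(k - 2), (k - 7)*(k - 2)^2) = k^2 - 9*k + 14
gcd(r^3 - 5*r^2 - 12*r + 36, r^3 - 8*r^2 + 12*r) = r^2 - 8*r + 12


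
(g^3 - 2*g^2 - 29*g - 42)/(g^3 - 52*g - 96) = (g^2 - 4*g - 21)/(g^2 - 2*g - 48)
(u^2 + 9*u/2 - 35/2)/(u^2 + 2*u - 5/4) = 2*(2*u^2 + 9*u - 35)/(4*u^2 + 8*u - 5)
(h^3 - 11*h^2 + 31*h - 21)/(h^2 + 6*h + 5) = (h^3 - 11*h^2 + 31*h - 21)/(h^2 + 6*h + 5)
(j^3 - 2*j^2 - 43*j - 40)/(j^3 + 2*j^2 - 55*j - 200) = (j + 1)/(j + 5)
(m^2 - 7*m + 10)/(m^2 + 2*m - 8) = (m - 5)/(m + 4)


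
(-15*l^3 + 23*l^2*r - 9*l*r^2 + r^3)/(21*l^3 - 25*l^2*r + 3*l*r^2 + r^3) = (-5*l + r)/(7*l + r)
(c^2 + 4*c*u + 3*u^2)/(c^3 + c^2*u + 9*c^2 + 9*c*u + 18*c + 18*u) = (c + 3*u)/(c^2 + 9*c + 18)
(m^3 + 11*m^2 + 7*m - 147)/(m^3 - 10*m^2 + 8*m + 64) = (m^3 + 11*m^2 + 7*m - 147)/(m^3 - 10*m^2 + 8*m + 64)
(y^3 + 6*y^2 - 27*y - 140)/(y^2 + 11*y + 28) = y - 5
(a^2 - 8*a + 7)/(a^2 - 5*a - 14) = (a - 1)/(a + 2)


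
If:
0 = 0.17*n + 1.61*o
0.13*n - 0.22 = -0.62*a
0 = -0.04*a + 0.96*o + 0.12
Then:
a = 0.12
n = 1.14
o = -0.12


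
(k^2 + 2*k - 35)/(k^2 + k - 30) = (k + 7)/(k + 6)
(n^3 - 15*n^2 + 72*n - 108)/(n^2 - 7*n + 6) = (n^2 - 9*n + 18)/(n - 1)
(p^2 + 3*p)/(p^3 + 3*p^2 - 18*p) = (p + 3)/(p^2 + 3*p - 18)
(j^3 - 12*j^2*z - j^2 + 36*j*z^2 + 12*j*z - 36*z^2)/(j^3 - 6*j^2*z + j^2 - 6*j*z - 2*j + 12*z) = (j - 6*z)/(j + 2)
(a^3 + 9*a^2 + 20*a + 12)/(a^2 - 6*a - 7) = (a^2 + 8*a + 12)/(a - 7)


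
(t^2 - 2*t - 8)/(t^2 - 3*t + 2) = (t^2 - 2*t - 8)/(t^2 - 3*t + 2)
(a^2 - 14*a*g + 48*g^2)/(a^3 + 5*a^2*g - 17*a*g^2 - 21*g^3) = (a^2 - 14*a*g + 48*g^2)/(a^3 + 5*a^2*g - 17*a*g^2 - 21*g^3)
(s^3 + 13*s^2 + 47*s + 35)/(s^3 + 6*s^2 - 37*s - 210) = (s + 1)/(s - 6)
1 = 1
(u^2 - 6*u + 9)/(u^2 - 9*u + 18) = (u - 3)/(u - 6)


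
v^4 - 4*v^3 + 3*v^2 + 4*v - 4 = (v - 2)^2*(v - 1)*(v + 1)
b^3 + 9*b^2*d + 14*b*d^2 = b*(b + 2*d)*(b + 7*d)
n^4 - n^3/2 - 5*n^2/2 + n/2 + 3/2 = (n - 3/2)*(n - 1)*(n + 1)^2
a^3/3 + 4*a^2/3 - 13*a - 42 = (a/3 + 1)*(a - 6)*(a + 7)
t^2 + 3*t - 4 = (t - 1)*(t + 4)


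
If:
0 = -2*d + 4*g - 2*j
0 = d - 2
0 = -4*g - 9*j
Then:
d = 2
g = 9/11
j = -4/11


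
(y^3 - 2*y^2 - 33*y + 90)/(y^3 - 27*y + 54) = (y - 5)/(y - 3)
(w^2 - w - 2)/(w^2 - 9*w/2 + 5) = 2*(w + 1)/(2*w - 5)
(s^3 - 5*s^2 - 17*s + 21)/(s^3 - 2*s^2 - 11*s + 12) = (s - 7)/(s - 4)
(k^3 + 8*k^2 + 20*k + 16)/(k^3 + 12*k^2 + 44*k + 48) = (k + 2)/(k + 6)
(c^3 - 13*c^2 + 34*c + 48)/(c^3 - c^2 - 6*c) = (-c^3 + 13*c^2 - 34*c - 48)/(c*(-c^2 + c + 6))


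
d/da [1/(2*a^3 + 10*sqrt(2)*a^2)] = (-3*a - 10*sqrt(2))/(2*a^3*(a + 5*sqrt(2))^2)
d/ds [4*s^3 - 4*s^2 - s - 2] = 12*s^2 - 8*s - 1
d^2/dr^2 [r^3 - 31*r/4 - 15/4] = 6*r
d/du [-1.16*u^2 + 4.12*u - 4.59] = 4.12 - 2.32*u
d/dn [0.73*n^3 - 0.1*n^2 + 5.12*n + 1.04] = 2.19*n^2 - 0.2*n + 5.12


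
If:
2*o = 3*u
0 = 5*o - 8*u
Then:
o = 0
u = 0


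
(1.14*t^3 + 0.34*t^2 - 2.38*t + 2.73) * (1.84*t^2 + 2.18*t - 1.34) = 2.0976*t^5 + 3.1108*t^4 - 5.1656*t^3 - 0.620800000000001*t^2 + 9.1406*t - 3.6582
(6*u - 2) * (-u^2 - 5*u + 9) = -6*u^3 - 28*u^2 + 64*u - 18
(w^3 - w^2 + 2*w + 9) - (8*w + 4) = w^3 - w^2 - 6*w + 5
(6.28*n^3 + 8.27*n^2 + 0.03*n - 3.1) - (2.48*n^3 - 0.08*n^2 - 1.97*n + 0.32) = 3.8*n^3 + 8.35*n^2 + 2.0*n - 3.42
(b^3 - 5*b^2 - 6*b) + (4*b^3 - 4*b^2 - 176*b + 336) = 5*b^3 - 9*b^2 - 182*b + 336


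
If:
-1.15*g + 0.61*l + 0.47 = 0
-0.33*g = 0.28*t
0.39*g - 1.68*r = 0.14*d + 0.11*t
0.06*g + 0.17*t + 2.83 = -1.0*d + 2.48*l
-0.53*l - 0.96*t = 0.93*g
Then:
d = -2.28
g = 0.51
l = 0.19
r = 0.35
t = -0.60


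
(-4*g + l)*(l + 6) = -4*g*l - 24*g + l^2 + 6*l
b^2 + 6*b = b*(b + 6)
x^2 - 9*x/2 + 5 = (x - 5/2)*(x - 2)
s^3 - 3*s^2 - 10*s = s*(s - 5)*(s + 2)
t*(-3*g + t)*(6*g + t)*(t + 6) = -18*g^2*t^2 - 108*g^2*t + 3*g*t^3 + 18*g*t^2 + t^4 + 6*t^3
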